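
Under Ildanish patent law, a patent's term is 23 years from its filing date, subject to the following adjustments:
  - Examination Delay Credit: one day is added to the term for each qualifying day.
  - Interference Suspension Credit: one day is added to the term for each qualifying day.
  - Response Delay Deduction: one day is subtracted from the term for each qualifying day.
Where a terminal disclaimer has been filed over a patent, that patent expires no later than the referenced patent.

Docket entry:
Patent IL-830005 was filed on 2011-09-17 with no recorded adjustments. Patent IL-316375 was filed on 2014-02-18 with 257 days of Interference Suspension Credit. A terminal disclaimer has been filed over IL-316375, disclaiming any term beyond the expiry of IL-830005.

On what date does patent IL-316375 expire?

September 17, 2034

Natural term of IL-316375:
  Base: filing + 23 years → 18 February 2037.
  Interference Suspension Credit: +257 days → 2 November 2037.
Expiry of referenced patent IL-830005:
  Base: filing + 23 years → 17 September 2034.
Terminal disclaimer: IL-316375 expires on the earlier of 2 November 2037 and 17 September 2034.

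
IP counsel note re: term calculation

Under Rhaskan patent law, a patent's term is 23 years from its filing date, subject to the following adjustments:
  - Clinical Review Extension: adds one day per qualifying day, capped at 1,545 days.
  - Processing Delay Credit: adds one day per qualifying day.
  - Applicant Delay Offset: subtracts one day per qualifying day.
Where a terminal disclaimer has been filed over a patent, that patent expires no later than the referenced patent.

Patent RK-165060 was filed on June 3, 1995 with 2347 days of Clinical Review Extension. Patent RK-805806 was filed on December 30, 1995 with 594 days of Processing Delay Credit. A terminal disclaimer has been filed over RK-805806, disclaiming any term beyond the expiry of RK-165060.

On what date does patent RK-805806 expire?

2020-08-15

Natural term of RK-805806:
  Base: filing + 23 years → 30 December 2018.
  Processing Delay Credit: +594 days → 15 August 2020.
Expiry of referenced patent RK-165060:
  Base: filing + 23 years → 3 June 2018.
  Clinical Review Extension: 2347 days claimed exceeds the 1545-day cap, so +1545 days → 26 August 2022.
Terminal disclaimer: RK-805806 expires on the earlier of 15 August 2020 and 26 August 2022.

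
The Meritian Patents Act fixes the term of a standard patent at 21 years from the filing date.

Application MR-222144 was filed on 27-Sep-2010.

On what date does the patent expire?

Filing date + 21 years → 27 September 2031.

September 27, 2031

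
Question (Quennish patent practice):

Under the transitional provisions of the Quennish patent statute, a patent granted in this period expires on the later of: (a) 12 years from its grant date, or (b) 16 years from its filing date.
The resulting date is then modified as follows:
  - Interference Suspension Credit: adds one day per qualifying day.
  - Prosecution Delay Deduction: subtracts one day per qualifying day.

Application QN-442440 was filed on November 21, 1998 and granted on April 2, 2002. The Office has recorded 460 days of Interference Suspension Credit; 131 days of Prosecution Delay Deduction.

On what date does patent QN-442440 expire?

2015-10-16

(a) grant + 12 years → 2 April 2014.
(b) filing + 16 years → 21 November 2014.
Later of the two: 21 November 2014.
Interference Suspension Credit: +460 days → 24 February 2016.
Prosecution Delay Deduction: −131 days → 16 October 2015.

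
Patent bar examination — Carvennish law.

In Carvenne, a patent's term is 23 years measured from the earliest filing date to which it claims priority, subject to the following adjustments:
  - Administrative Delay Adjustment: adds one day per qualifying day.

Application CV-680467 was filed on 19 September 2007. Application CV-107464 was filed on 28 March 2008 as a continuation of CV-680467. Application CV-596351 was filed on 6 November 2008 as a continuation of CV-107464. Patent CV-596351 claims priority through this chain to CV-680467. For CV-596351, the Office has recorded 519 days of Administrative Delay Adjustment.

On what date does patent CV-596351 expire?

Earliest priority filing: 19 September 2007.
Base term: 19 September 2007 + 23 years → 19 September 2030.
Administrative Delay Adjustment: +519 days → 20 February 2032.

2032-02-20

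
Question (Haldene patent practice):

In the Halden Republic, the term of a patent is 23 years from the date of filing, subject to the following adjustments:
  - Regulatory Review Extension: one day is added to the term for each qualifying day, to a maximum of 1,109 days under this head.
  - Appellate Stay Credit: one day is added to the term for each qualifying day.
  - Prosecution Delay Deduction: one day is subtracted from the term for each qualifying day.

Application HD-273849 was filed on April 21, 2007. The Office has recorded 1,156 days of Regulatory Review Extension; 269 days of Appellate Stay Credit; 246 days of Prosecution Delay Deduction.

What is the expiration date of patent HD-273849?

Base term: filing date + 23 years → 21 April 2030.
Regulatory Review Extension: 1156 days claimed exceeds the 1109-day cap, so +1109 days → 4 May 2033.
Appellate Stay Credit: +269 days → 28 January 2034.
Prosecution Delay Deduction: −246 days → 27 May 2033.

2033-05-27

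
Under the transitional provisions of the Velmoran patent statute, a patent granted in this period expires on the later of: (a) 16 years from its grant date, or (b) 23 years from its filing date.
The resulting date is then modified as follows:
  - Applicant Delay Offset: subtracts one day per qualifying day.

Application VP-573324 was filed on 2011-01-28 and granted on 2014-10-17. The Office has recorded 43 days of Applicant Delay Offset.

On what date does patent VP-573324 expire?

December 16, 2033

(a) grant + 16 years → 17 October 2030.
(b) filing + 23 years → 28 January 2034.
Later of the two: 28 January 2034.
Applicant Delay Offset: −43 days → 16 December 2033.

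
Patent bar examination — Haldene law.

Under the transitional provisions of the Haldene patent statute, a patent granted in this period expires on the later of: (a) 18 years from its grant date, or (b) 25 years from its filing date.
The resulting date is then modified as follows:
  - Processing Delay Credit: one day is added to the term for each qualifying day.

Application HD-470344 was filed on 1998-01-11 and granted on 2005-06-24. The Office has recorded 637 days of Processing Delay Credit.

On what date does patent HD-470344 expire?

(a) grant + 18 years → 24 June 2023.
(b) filing + 25 years → 11 January 2023.
Later of the two: 24 June 2023.
Processing Delay Credit: +637 days → 22 March 2025.

March 22, 2025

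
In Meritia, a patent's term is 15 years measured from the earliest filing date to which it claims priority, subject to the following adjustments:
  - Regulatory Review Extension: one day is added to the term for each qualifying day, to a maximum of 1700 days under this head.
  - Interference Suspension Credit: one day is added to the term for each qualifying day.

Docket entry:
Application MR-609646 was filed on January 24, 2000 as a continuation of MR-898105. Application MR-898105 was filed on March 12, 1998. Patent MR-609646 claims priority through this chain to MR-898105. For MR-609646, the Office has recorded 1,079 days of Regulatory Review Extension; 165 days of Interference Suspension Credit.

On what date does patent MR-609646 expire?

Earliest priority filing: 12 March 1998.
Base term: 12 March 1998 + 15 years → 12 March 2013.
Regulatory Review Extension: 1079 days (within the 1700-day cap) → +1079 days → 24 February 2016.
Interference Suspension Credit: +165 days → 7 August 2016.

2016-08-07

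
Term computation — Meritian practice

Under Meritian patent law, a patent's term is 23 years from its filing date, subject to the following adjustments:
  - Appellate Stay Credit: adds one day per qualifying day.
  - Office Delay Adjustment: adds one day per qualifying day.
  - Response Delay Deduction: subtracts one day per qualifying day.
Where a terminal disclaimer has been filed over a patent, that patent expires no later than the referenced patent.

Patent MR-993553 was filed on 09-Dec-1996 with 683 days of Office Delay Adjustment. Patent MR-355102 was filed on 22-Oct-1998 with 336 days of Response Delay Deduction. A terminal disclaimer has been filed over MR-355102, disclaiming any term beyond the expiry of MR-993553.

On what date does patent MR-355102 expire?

Natural term of MR-355102:
  Base: filing + 23 years → 22 October 2021.
  Response Delay Deduction: −336 days → 20 November 2020.
Expiry of referenced patent MR-993553:
  Base: filing + 23 years → 9 December 2019.
  Office Delay Adjustment: +683 days → 22 October 2021.
Terminal disclaimer: MR-355102 expires on the earlier of 20 November 2020 and 22 October 2021.

November 20, 2020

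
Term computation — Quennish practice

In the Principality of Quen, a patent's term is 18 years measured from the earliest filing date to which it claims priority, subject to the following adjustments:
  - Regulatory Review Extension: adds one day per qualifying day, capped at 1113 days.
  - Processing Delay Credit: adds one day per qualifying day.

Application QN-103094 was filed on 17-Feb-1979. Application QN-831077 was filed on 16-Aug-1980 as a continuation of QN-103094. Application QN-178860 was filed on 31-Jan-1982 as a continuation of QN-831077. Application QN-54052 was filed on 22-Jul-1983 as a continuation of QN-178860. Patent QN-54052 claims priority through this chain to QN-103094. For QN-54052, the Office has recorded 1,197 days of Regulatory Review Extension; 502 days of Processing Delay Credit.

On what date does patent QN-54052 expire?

2001-07-21

Earliest priority filing: 17 February 1979.
Base term: 17 February 1979 + 18 years → 17 February 1997.
Regulatory Review Extension: 1197 days claimed exceeds the 1113-day cap, so +1113 days → 6 March 2000.
Processing Delay Credit: +502 days → 21 July 2001.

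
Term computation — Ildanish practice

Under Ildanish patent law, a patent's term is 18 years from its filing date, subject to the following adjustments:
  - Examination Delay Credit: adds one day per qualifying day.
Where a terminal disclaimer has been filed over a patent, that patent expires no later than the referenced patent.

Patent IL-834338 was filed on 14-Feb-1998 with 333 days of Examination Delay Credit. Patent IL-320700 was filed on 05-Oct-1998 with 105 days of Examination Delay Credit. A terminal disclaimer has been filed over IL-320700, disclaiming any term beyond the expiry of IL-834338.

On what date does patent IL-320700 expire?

Natural term of IL-320700:
  Base: filing + 18 years → 5 October 2016.
  Examination Delay Credit: +105 days → 18 January 2017.
Expiry of referenced patent IL-834338:
  Base: filing + 18 years → 14 February 2016.
  Examination Delay Credit: +333 days → 12 January 2017.
Terminal disclaimer: IL-320700 expires on the earlier of 18 January 2017 and 12 January 2017.

January 12, 2017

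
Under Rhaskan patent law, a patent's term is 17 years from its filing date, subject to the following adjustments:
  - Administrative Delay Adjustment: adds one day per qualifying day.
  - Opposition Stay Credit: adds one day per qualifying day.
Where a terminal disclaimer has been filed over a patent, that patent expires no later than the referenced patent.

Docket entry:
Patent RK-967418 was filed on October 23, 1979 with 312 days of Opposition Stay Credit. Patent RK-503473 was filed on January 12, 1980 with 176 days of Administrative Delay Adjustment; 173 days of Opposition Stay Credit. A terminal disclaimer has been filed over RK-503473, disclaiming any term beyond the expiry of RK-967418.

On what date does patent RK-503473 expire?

Natural term of RK-503473:
  Base: filing + 17 years → 12 January 1997.
  Administrative Delay Adjustment: +176 days → 7 July 1997.
  Opposition Stay Credit: +173 days → 27 December 1997.
Expiry of referenced patent RK-967418:
  Base: filing + 17 years → 23 October 1996.
  Opposition Stay Credit: +312 days → 31 August 1997.
Terminal disclaimer: RK-503473 expires on the earlier of 27 December 1997 and 31 August 1997.

1997-08-31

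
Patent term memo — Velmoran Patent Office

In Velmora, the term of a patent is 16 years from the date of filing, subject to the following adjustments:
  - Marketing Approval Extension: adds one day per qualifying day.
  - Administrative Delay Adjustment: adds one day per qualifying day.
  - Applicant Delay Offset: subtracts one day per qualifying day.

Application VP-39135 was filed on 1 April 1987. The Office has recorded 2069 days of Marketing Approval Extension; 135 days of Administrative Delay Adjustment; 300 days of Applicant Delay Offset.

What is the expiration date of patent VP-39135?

Base term: filing date + 16 years → 1 April 2003.
Marketing Approval Extension: +2069 days → 29 November 2008.
Administrative Delay Adjustment: +135 days → 13 April 2009.
Applicant Delay Offset: −300 days → 17 June 2008.

2008-06-17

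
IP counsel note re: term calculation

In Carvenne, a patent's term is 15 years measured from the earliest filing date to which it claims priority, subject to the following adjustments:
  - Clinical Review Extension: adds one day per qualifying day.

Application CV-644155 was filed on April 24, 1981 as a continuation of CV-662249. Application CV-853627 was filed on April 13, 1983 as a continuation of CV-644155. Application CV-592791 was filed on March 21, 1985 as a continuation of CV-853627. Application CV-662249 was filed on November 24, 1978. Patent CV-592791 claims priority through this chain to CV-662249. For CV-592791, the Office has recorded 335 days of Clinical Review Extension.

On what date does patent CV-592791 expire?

Earliest priority filing: 24 November 1978.
Base term: 24 November 1978 + 15 years → 24 November 1993.
Clinical Review Extension: +335 days → 25 October 1994.

1994-10-25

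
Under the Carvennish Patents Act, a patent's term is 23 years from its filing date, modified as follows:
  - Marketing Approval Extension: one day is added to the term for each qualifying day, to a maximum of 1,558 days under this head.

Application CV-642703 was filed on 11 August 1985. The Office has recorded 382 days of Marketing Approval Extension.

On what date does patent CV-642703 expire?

August 28, 2009

Base term: filing date + 23 years → 11 August 2008.
Marketing Approval Extension: 382 days (within the 1558-day cap) → +382 days → 28 August 2009.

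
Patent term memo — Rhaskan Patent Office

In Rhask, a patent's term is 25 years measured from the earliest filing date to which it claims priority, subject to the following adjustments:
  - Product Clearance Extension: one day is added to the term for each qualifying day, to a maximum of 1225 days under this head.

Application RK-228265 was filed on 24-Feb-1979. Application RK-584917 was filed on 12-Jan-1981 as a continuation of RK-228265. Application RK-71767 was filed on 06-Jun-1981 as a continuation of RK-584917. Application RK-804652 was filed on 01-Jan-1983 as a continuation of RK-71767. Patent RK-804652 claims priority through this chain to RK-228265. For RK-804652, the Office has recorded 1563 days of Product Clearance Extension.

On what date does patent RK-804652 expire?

July 3, 2007

Earliest priority filing: 24 February 1979.
Base term: 24 February 1979 + 25 years → 24 February 2004.
Product Clearance Extension: 1563 days claimed exceeds the 1225-day cap, so +1225 days → 3 July 2007.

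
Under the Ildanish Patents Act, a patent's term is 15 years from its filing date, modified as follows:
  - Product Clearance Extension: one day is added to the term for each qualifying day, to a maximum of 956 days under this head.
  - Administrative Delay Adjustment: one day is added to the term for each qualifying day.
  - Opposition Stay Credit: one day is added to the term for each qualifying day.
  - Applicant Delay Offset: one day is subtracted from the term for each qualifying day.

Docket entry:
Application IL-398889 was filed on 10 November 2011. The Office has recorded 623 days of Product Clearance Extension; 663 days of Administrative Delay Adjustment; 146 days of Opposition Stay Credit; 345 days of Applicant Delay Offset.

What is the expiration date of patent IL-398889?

Base term: filing date + 15 years → 10 November 2026.
Product Clearance Extension: 623 days (within the 956-day cap) → +623 days → 25 July 2028.
Administrative Delay Adjustment: +663 days → 19 May 2030.
Opposition Stay Credit: +146 days → 12 October 2030.
Applicant Delay Offset: −345 days → 1 November 2029.

November 1, 2029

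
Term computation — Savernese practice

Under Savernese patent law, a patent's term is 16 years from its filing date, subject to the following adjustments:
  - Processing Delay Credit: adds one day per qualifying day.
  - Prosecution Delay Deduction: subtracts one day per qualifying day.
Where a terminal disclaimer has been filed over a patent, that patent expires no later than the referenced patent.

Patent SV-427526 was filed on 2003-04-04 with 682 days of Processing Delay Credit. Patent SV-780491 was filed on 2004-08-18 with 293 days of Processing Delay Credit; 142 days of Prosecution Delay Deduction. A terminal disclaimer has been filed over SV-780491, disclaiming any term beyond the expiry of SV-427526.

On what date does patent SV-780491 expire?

2021-01-16

Natural term of SV-780491:
  Base: filing + 16 years → 18 August 2020.
  Processing Delay Credit: +293 days → 7 June 2021.
  Prosecution Delay Deduction: −142 days → 16 January 2021.
Expiry of referenced patent SV-427526:
  Base: filing + 16 years → 4 April 2019.
  Processing Delay Credit: +682 days → 14 February 2021.
Terminal disclaimer: SV-780491 expires on the earlier of 16 January 2021 and 14 February 2021.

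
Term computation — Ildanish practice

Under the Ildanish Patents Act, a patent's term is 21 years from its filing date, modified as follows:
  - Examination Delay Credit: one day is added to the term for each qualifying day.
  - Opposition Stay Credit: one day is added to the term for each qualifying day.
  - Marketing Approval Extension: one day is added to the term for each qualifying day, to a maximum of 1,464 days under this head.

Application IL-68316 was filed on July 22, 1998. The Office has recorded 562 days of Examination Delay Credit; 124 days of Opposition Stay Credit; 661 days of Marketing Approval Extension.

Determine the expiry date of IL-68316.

March 30, 2023

Base term: filing date + 21 years → 22 July 2019.
Examination Delay Credit: +562 days → 3 February 2021.
Opposition Stay Credit: +124 days → 7 June 2021.
Marketing Approval Extension: 661 days (within the 1464-day cap) → +661 days → 30 March 2023.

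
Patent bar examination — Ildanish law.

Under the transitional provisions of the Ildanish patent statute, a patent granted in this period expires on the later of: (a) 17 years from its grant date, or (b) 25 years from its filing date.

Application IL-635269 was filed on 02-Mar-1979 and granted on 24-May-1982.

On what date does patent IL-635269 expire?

March 2, 2004

(a) grant + 17 years → 24 May 1999.
(b) filing + 25 years → 2 March 2004.
Later of the two: 2 March 2004.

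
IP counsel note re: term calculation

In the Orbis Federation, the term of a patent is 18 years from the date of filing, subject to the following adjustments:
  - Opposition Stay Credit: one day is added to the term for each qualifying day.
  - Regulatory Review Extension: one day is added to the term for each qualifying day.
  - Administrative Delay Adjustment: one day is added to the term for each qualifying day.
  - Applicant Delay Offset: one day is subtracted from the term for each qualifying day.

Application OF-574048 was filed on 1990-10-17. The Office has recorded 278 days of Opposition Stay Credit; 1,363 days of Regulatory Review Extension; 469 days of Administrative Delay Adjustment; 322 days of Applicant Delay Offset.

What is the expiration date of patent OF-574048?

Base term: filing date + 18 years → 17 October 2008.
Opposition Stay Credit: +278 days → 22 July 2009.
Regulatory Review Extension: +1363 days → 15 April 2013.
Administrative Delay Adjustment: +469 days → 28 July 2014.
Applicant Delay Offset: −322 days → 9 September 2013.

September 9, 2013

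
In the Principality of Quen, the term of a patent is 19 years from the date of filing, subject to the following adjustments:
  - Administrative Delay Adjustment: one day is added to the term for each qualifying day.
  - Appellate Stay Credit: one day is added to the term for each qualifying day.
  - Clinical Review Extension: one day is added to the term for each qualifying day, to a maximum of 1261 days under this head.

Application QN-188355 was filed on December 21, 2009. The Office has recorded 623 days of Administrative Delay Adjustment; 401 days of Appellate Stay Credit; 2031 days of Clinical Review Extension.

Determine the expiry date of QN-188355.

March 25, 2035

Base term: filing date + 19 years → 21 December 2028.
Administrative Delay Adjustment: +623 days → 5 September 2030.
Appellate Stay Credit: +401 days → 11 October 2031.
Clinical Review Extension: 2031 days claimed exceeds the 1261-day cap, so +1261 days → 25 March 2035.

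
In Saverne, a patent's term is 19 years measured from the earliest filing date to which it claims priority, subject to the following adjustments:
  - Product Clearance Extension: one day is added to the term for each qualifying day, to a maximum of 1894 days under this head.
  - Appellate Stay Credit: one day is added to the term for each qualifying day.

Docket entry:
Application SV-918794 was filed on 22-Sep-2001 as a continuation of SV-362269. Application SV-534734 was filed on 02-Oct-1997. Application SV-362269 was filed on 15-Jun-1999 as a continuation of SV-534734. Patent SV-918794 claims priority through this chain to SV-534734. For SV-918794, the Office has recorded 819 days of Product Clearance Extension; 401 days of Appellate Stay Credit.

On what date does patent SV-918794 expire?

Earliest priority filing: 2 October 1997.
Base term: 2 October 1997 + 19 years → 2 October 2016.
Product Clearance Extension: 819 days (within the 1894-day cap) → +819 days → 30 December 2018.
Appellate Stay Credit: +401 days → 4 February 2020.

February 4, 2020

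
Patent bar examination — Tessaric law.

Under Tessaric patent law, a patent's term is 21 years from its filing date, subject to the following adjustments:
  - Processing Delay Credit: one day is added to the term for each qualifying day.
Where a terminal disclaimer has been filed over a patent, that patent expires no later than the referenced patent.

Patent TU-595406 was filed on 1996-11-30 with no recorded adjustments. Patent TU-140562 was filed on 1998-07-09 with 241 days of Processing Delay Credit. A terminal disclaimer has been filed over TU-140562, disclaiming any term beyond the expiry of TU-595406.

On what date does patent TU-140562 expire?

2017-11-30

Natural term of TU-140562:
  Base: filing + 21 years → 9 July 2019.
  Processing Delay Credit: +241 days → 6 March 2020.
Expiry of referenced patent TU-595406:
  Base: filing + 21 years → 30 November 2017.
Terminal disclaimer: TU-140562 expires on the earlier of 6 March 2020 and 30 November 2017.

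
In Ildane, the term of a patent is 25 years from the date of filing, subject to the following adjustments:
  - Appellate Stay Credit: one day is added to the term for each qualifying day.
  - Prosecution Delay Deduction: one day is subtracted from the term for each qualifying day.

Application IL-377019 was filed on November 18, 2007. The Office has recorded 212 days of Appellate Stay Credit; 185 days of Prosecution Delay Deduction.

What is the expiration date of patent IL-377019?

Base term: filing date + 25 years → 18 November 2032.
Appellate Stay Credit: +212 days → 18 June 2033.
Prosecution Delay Deduction: −185 days → 15 December 2032.

2032-12-15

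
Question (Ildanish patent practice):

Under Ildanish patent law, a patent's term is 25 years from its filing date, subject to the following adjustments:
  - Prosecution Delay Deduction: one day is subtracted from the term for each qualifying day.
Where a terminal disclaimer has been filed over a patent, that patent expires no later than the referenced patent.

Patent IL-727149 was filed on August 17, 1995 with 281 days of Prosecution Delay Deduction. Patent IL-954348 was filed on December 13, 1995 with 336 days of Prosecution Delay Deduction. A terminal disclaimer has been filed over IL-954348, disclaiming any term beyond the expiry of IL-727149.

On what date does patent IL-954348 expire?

November 10, 2019

Natural term of IL-954348:
  Base: filing + 25 years → 13 December 2020.
  Prosecution Delay Deduction: −336 days → 12 January 2020.
Expiry of referenced patent IL-727149:
  Base: filing + 25 years → 17 August 2020.
  Prosecution Delay Deduction: −281 days → 10 November 2019.
Terminal disclaimer: IL-954348 expires on the earlier of 12 January 2020 and 10 November 2019.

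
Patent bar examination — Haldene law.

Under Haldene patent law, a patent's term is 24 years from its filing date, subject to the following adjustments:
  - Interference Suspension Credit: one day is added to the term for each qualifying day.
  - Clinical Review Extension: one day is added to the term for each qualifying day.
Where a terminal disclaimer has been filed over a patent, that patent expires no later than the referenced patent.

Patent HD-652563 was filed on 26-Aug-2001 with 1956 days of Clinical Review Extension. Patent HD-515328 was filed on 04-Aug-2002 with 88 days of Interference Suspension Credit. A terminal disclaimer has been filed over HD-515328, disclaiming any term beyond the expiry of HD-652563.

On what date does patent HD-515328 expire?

Natural term of HD-515328:
  Base: filing + 24 years → 4 August 2026.
  Interference Suspension Credit: +88 days → 31 October 2026.
Expiry of referenced patent HD-652563:
  Base: filing + 24 years → 26 August 2025.
  Clinical Review Extension: +1956 days → 3 January 2031.
Terminal disclaimer: HD-515328 expires on the earlier of 31 October 2026 and 3 January 2031.

October 31, 2026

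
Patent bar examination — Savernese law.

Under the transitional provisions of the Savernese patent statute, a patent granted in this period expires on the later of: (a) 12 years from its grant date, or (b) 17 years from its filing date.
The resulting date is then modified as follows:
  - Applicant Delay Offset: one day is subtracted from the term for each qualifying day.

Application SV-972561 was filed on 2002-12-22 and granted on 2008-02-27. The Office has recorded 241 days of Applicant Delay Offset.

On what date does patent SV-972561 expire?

(a) grant + 12 years → 27 February 2020.
(b) filing + 17 years → 22 December 2019.
Later of the two: 27 February 2020.
Applicant Delay Offset: −241 days → 1 July 2019.

July 1, 2019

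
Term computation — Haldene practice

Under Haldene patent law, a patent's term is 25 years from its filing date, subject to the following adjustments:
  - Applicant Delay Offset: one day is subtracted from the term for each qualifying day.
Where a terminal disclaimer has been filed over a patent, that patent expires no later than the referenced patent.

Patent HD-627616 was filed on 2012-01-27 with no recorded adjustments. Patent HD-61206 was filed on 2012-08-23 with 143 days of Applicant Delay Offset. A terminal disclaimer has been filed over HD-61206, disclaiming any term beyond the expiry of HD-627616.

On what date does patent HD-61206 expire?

Natural term of HD-61206:
  Base: filing + 25 years → 23 August 2037.
  Applicant Delay Offset: −143 days → 2 April 2037.
Expiry of referenced patent HD-627616:
  Base: filing + 25 years → 27 January 2037.
Terminal disclaimer: HD-61206 expires on the earlier of 2 April 2037 and 27 January 2037.

2037-01-27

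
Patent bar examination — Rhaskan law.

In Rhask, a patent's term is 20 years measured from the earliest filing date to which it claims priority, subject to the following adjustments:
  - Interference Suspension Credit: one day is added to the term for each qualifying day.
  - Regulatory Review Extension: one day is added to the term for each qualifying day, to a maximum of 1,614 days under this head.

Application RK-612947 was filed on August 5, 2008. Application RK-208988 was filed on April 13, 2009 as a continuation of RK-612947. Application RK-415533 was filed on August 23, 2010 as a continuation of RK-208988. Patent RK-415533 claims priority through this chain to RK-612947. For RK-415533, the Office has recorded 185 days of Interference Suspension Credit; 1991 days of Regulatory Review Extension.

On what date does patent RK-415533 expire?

Earliest priority filing: 5 August 2008.
Base term: 5 August 2008 + 20 years → 5 August 2028.
Interference Suspension Credit: +185 days → 6 February 2029.
Regulatory Review Extension: 1991 days claimed exceeds the 1614-day cap, so +1614 days → 9 July 2033.

2033-07-09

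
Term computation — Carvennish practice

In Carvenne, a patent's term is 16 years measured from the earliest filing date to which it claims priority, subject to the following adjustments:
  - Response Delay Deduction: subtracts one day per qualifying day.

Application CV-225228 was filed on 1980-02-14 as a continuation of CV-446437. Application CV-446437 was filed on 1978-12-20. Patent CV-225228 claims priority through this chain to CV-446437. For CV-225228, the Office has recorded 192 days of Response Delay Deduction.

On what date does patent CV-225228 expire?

Earliest priority filing: 20 December 1978.
Base term: 20 December 1978 + 16 years → 20 December 1994.
Response Delay Deduction: −192 days → 11 June 1994.

June 11, 1994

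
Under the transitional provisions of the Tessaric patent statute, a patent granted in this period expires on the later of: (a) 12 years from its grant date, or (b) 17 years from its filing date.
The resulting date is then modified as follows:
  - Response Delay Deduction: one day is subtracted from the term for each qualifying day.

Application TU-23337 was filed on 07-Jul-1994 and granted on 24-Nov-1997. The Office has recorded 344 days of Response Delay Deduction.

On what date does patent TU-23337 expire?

July 28, 2010

(a) grant + 12 years → 24 November 2009.
(b) filing + 17 years → 7 July 2011.
Later of the two: 7 July 2011.
Response Delay Deduction: −344 days → 28 July 2010.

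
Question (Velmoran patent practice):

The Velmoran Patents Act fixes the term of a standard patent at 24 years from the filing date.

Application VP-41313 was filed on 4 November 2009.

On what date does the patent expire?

2033-11-04

Filing date + 24 years → 4 November 2033.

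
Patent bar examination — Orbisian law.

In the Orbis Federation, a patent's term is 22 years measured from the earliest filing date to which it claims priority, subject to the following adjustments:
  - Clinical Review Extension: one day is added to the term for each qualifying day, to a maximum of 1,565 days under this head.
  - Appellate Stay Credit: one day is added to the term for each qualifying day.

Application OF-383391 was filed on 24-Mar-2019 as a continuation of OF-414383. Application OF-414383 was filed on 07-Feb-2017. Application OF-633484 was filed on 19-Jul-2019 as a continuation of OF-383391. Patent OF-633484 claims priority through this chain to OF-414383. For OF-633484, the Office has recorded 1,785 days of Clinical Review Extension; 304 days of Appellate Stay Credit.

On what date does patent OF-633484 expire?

March 21, 2044

Earliest priority filing: 7 February 2017.
Base term: 7 February 2017 + 22 years → 7 February 2039.
Clinical Review Extension: 1785 days claimed exceeds the 1565-day cap, so +1565 days → 22 May 2043.
Appellate Stay Credit: +304 days → 21 March 2044.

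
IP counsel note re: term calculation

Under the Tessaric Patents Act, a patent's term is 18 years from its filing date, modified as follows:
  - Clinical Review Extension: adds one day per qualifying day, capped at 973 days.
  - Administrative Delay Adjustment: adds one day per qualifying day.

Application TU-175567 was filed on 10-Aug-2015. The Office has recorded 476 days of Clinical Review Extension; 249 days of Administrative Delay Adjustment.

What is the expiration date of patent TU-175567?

August 5, 2035

Base term: filing date + 18 years → 10 August 2033.
Clinical Review Extension: 476 days (within the 973-day cap) → +476 days → 29 November 2034.
Administrative Delay Adjustment: +249 days → 5 August 2035.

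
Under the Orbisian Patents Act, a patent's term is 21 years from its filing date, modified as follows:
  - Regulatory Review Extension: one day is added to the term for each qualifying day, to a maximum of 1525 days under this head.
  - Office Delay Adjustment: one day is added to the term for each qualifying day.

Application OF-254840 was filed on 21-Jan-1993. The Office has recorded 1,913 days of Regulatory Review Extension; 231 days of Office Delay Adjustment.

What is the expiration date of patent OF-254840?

Base term: filing date + 21 years → 21 January 2014.
Regulatory Review Extension: 1913 days claimed exceeds the 1525-day cap, so +1525 days → 26 March 2018.
Office Delay Adjustment: +231 days → 12 November 2018.

2018-11-12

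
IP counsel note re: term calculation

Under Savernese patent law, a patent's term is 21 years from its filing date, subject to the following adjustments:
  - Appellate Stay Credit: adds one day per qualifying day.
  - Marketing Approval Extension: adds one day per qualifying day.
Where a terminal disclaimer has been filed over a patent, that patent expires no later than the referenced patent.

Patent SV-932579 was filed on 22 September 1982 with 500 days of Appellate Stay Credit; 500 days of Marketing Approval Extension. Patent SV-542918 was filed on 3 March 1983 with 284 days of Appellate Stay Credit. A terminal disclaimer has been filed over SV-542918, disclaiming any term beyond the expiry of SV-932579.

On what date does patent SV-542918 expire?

Natural term of SV-542918:
  Base: filing + 21 years → 3 March 2004.
  Appellate Stay Credit: +284 days → 12 December 2004.
Expiry of referenced patent SV-932579:
  Base: filing + 21 years → 22 September 2003.
  Appellate Stay Credit: +500 days → 3 February 2005.
  Marketing Approval Extension: +500 days → 18 June 2006.
Terminal disclaimer: SV-542918 expires on the earlier of 12 December 2004 and 18 June 2006.

2004-12-12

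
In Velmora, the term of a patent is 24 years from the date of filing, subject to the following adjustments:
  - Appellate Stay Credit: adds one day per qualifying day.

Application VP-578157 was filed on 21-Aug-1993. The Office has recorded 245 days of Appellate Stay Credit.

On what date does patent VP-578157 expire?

Base term: filing date + 24 years → 21 August 2017.
Appellate Stay Credit: +245 days → 23 April 2018.

2018-04-23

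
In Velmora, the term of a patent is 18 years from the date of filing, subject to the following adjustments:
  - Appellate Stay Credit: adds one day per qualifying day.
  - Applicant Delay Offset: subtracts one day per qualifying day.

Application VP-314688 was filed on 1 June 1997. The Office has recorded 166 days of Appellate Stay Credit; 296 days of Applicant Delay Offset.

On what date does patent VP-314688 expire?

Base term: filing date + 18 years → 1 June 2015.
Appellate Stay Credit: +166 days → 14 November 2015.
Applicant Delay Offset: −296 days → 22 January 2015.

January 22, 2015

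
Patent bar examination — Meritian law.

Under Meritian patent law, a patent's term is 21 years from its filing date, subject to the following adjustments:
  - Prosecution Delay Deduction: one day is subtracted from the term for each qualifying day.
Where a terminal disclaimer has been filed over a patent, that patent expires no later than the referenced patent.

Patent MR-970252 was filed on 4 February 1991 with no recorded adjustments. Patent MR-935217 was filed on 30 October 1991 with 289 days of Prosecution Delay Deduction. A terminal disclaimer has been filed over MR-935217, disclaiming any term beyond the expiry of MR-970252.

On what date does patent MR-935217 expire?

Natural term of MR-935217:
  Base: filing + 21 years → 30 October 2012.
  Prosecution Delay Deduction: −289 days → 15 January 2012.
Expiry of referenced patent MR-970252:
  Base: filing + 21 years → 4 February 2012.
Terminal disclaimer: MR-935217 expires on the earlier of 15 January 2012 and 4 February 2012.

2012-01-15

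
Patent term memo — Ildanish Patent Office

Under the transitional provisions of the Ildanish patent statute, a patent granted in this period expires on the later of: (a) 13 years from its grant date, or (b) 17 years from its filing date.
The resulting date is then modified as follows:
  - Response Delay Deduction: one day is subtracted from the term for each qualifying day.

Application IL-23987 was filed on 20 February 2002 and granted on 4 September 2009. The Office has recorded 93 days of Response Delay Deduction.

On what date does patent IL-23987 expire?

(a) grant + 13 years → 4 September 2022.
(b) filing + 17 years → 20 February 2019.
Later of the two: 4 September 2022.
Response Delay Deduction: −93 days → 3 June 2022.

June 3, 2022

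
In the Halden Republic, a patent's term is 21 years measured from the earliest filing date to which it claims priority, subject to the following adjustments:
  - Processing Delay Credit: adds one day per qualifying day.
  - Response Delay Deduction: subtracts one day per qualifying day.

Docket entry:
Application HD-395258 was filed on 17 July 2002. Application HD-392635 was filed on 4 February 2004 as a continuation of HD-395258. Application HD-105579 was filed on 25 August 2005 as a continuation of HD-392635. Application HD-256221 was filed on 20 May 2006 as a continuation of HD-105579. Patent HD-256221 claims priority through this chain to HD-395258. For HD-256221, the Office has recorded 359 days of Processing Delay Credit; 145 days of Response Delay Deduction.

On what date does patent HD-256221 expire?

2024-02-16

Earliest priority filing: 17 July 2002.
Base term: 17 July 2002 + 21 years → 17 July 2023.
Processing Delay Credit: +359 days → 10 July 2024.
Response Delay Deduction: −145 days → 16 February 2024.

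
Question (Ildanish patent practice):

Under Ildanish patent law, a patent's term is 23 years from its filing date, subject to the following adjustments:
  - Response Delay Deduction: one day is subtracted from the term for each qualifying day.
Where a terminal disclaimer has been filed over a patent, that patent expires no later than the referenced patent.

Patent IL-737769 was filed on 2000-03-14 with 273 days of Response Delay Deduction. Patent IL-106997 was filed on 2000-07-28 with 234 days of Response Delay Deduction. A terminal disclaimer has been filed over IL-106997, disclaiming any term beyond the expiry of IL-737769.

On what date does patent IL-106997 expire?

June 14, 2022

Natural term of IL-106997:
  Base: filing + 23 years → 28 July 2023.
  Response Delay Deduction: −234 days → 6 December 2022.
Expiry of referenced patent IL-737769:
  Base: filing + 23 years → 14 March 2023.
  Response Delay Deduction: −273 days → 14 June 2022.
Terminal disclaimer: IL-106997 expires on the earlier of 6 December 2022 and 14 June 2022.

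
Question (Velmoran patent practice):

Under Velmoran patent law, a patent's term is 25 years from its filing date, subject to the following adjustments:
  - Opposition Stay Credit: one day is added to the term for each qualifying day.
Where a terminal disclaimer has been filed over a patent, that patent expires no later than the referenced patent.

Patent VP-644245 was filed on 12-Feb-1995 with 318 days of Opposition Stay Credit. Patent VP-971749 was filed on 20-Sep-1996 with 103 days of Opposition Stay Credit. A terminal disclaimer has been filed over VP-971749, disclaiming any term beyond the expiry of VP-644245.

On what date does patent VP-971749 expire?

Natural term of VP-971749:
  Base: filing + 25 years → 20 September 2021.
  Opposition Stay Credit: +103 days → 1 January 2022.
Expiry of referenced patent VP-644245:
  Base: filing + 25 years → 12 February 2020.
  Opposition Stay Credit: +318 days → 26 December 2020.
Terminal disclaimer: VP-971749 expires on the earlier of 1 January 2022 and 26 December 2020.

December 26, 2020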